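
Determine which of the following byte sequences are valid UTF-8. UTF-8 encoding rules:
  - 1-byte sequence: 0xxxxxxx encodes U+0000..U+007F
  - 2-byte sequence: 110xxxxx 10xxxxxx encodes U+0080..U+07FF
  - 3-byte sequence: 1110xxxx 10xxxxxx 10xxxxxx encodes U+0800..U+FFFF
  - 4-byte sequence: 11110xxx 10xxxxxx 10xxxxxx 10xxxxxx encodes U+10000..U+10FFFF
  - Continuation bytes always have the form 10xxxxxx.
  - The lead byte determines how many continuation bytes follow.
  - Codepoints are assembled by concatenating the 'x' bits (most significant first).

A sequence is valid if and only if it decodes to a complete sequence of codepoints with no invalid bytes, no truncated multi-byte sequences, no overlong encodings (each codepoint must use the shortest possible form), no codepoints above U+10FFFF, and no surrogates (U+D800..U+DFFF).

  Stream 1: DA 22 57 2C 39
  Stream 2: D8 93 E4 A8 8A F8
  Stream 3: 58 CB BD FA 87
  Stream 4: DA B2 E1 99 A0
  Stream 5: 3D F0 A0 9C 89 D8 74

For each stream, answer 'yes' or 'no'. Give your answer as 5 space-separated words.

Stream 1: error at byte offset 1. INVALID
Stream 2: error at byte offset 5. INVALID
Stream 3: error at byte offset 3. INVALID
Stream 4: decodes cleanly. VALID
Stream 5: error at byte offset 6. INVALID

Answer: no no no yes no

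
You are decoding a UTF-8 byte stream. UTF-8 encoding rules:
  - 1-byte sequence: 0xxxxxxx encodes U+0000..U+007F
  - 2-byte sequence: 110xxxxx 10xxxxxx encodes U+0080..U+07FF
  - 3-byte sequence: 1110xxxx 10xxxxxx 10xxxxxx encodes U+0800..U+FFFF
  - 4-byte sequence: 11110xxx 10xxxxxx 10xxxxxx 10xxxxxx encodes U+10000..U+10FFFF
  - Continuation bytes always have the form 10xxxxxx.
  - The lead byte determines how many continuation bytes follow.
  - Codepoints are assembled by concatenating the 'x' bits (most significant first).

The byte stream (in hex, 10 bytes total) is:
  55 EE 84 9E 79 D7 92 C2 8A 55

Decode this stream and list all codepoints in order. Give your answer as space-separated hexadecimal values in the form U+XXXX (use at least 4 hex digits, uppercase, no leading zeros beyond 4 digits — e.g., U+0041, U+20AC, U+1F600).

Byte[0]=55: 1-byte ASCII. cp=U+0055
Byte[1]=EE: 3-byte lead, need 2 cont bytes. acc=0xE
Byte[2]=84: continuation. acc=(acc<<6)|0x04=0x384
Byte[3]=9E: continuation. acc=(acc<<6)|0x1E=0xE11E
Completed: cp=U+E11E (starts at byte 1)
Byte[4]=79: 1-byte ASCII. cp=U+0079
Byte[5]=D7: 2-byte lead, need 1 cont bytes. acc=0x17
Byte[6]=92: continuation. acc=(acc<<6)|0x12=0x5D2
Completed: cp=U+05D2 (starts at byte 5)
Byte[7]=C2: 2-byte lead, need 1 cont bytes. acc=0x2
Byte[8]=8A: continuation. acc=(acc<<6)|0x0A=0x8A
Completed: cp=U+008A (starts at byte 7)
Byte[9]=55: 1-byte ASCII. cp=U+0055

Answer: U+0055 U+E11E U+0079 U+05D2 U+008A U+0055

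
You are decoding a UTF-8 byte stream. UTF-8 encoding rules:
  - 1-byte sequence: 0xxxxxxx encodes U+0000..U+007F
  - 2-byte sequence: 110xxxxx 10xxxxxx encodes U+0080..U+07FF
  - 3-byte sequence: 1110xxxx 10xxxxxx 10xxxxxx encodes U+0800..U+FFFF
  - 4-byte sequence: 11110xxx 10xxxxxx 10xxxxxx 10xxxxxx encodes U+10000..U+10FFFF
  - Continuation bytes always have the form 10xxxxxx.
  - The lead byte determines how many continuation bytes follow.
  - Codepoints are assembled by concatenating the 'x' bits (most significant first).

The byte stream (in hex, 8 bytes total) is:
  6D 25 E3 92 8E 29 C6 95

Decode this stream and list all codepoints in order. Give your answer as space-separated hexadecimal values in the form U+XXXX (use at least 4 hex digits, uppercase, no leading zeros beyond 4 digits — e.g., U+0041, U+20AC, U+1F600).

Byte[0]=6D: 1-byte ASCII. cp=U+006D
Byte[1]=25: 1-byte ASCII. cp=U+0025
Byte[2]=E3: 3-byte lead, need 2 cont bytes. acc=0x3
Byte[3]=92: continuation. acc=(acc<<6)|0x12=0xD2
Byte[4]=8E: continuation. acc=(acc<<6)|0x0E=0x348E
Completed: cp=U+348E (starts at byte 2)
Byte[5]=29: 1-byte ASCII. cp=U+0029
Byte[6]=C6: 2-byte lead, need 1 cont bytes. acc=0x6
Byte[7]=95: continuation. acc=(acc<<6)|0x15=0x195
Completed: cp=U+0195 (starts at byte 6)

Answer: U+006D U+0025 U+348E U+0029 U+0195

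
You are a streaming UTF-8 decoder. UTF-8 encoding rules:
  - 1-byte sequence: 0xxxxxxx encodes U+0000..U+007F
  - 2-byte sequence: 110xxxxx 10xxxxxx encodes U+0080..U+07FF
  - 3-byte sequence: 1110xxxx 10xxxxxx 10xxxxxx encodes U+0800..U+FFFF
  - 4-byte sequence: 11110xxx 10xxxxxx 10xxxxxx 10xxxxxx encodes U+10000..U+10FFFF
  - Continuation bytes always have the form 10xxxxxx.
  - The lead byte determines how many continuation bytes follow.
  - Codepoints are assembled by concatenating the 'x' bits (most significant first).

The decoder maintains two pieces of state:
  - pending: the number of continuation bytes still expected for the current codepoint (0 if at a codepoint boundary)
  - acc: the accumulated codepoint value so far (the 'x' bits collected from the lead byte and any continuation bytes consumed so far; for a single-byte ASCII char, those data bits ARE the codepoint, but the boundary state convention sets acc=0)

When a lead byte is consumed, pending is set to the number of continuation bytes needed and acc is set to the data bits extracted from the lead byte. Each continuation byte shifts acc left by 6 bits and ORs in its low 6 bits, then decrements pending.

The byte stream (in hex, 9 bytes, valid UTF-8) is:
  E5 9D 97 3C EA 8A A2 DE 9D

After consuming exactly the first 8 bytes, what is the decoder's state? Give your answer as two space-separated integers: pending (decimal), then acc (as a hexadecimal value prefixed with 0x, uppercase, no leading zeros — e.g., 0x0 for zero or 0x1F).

Byte[0]=E5: 3-byte lead. pending=2, acc=0x5
Byte[1]=9D: continuation. acc=(acc<<6)|0x1D=0x15D, pending=1
Byte[2]=97: continuation. acc=(acc<<6)|0x17=0x5757, pending=0
Byte[3]=3C: 1-byte. pending=0, acc=0x0
Byte[4]=EA: 3-byte lead. pending=2, acc=0xA
Byte[5]=8A: continuation. acc=(acc<<6)|0x0A=0x28A, pending=1
Byte[6]=A2: continuation. acc=(acc<<6)|0x22=0xA2A2, pending=0
Byte[7]=DE: 2-byte lead. pending=1, acc=0x1E

Answer: 1 0x1E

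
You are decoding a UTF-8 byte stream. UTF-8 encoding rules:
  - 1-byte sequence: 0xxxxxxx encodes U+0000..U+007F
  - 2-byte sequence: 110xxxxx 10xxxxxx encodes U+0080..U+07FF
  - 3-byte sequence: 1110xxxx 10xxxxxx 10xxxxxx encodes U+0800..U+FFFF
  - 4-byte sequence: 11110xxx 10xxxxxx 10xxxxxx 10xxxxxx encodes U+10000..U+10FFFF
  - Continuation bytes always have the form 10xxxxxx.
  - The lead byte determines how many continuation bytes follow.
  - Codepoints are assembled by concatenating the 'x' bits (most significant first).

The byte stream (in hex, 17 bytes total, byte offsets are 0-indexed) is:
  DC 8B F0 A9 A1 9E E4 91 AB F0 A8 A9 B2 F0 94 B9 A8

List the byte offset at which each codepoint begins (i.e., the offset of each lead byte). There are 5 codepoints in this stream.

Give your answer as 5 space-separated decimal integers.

Answer: 0 2 6 9 13

Derivation:
Byte[0]=DC: 2-byte lead, need 1 cont bytes. acc=0x1C
Byte[1]=8B: continuation. acc=(acc<<6)|0x0B=0x70B
Completed: cp=U+070B (starts at byte 0)
Byte[2]=F0: 4-byte lead, need 3 cont bytes. acc=0x0
Byte[3]=A9: continuation. acc=(acc<<6)|0x29=0x29
Byte[4]=A1: continuation. acc=(acc<<6)|0x21=0xA61
Byte[5]=9E: continuation. acc=(acc<<6)|0x1E=0x2985E
Completed: cp=U+2985E (starts at byte 2)
Byte[6]=E4: 3-byte lead, need 2 cont bytes. acc=0x4
Byte[7]=91: continuation. acc=(acc<<6)|0x11=0x111
Byte[8]=AB: continuation. acc=(acc<<6)|0x2B=0x446B
Completed: cp=U+446B (starts at byte 6)
Byte[9]=F0: 4-byte lead, need 3 cont bytes. acc=0x0
Byte[10]=A8: continuation. acc=(acc<<6)|0x28=0x28
Byte[11]=A9: continuation. acc=(acc<<6)|0x29=0xA29
Byte[12]=B2: continuation. acc=(acc<<6)|0x32=0x28A72
Completed: cp=U+28A72 (starts at byte 9)
Byte[13]=F0: 4-byte lead, need 3 cont bytes. acc=0x0
Byte[14]=94: continuation. acc=(acc<<6)|0x14=0x14
Byte[15]=B9: continuation. acc=(acc<<6)|0x39=0x539
Byte[16]=A8: continuation. acc=(acc<<6)|0x28=0x14E68
Completed: cp=U+14E68 (starts at byte 13)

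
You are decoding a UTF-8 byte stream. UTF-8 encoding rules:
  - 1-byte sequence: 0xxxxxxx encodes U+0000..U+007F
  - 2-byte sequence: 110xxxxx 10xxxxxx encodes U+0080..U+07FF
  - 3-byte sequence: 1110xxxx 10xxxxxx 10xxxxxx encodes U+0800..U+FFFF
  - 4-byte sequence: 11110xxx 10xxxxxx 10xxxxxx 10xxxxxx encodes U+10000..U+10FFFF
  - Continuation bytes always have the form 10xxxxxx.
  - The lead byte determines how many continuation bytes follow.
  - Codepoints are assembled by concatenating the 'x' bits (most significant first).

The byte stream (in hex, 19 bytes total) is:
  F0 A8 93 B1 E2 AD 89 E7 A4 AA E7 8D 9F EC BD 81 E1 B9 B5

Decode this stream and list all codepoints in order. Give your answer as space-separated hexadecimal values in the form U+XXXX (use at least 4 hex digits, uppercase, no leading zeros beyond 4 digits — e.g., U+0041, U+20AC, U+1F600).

Byte[0]=F0: 4-byte lead, need 3 cont bytes. acc=0x0
Byte[1]=A8: continuation. acc=(acc<<6)|0x28=0x28
Byte[2]=93: continuation. acc=(acc<<6)|0x13=0xA13
Byte[3]=B1: continuation. acc=(acc<<6)|0x31=0x284F1
Completed: cp=U+284F1 (starts at byte 0)
Byte[4]=E2: 3-byte lead, need 2 cont bytes. acc=0x2
Byte[5]=AD: continuation. acc=(acc<<6)|0x2D=0xAD
Byte[6]=89: continuation. acc=(acc<<6)|0x09=0x2B49
Completed: cp=U+2B49 (starts at byte 4)
Byte[7]=E7: 3-byte lead, need 2 cont bytes. acc=0x7
Byte[8]=A4: continuation. acc=(acc<<6)|0x24=0x1E4
Byte[9]=AA: continuation. acc=(acc<<6)|0x2A=0x792A
Completed: cp=U+792A (starts at byte 7)
Byte[10]=E7: 3-byte lead, need 2 cont bytes. acc=0x7
Byte[11]=8D: continuation. acc=(acc<<6)|0x0D=0x1CD
Byte[12]=9F: continuation. acc=(acc<<6)|0x1F=0x735F
Completed: cp=U+735F (starts at byte 10)
Byte[13]=EC: 3-byte lead, need 2 cont bytes. acc=0xC
Byte[14]=BD: continuation. acc=(acc<<6)|0x3D=0x33D
Byte[15]=81: continuation. acc=(acc<<6)|0x01=0xCF41
Completed: cp=U+CF41 (starts at byte 13)
Byte[16]=E1: 3-byte lead, need 2 cont bytes. acc=0x1
Byte[17]=B9: continuation. acc=(acc<<6)|0x39=0x79
Byte[18]=B5: continuation. acc=(acc<<6)|0x35=0x1E75
Completed: cp=U+1E75 (starts at byte 16)

Answer: U+284F1 U+2B49 U+792A U+735F U+CF41 U+1E75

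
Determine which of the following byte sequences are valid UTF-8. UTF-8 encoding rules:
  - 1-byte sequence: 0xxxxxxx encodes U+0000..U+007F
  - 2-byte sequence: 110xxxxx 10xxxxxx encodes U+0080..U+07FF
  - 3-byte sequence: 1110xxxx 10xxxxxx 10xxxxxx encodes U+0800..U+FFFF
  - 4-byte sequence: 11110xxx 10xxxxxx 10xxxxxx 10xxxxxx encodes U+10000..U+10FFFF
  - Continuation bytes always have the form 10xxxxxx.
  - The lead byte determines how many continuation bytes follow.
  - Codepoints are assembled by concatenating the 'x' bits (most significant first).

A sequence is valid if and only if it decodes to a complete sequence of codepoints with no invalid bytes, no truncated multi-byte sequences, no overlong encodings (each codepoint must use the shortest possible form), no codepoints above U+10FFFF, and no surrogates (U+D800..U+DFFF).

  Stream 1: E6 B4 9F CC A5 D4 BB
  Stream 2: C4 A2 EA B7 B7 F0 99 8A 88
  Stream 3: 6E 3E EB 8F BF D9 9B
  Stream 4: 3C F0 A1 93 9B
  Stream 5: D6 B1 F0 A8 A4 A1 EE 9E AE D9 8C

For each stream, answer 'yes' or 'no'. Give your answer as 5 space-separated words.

Stream 1: decodes cleanly. VALID
Stream 2: decodes cleanly. VALID
Stream 3: decodes cleanly. VALID
Stream 4: decodes cleanly. VALID
Stream 5: decodes cleanly. VALID

Answer: yes yes yes yes yes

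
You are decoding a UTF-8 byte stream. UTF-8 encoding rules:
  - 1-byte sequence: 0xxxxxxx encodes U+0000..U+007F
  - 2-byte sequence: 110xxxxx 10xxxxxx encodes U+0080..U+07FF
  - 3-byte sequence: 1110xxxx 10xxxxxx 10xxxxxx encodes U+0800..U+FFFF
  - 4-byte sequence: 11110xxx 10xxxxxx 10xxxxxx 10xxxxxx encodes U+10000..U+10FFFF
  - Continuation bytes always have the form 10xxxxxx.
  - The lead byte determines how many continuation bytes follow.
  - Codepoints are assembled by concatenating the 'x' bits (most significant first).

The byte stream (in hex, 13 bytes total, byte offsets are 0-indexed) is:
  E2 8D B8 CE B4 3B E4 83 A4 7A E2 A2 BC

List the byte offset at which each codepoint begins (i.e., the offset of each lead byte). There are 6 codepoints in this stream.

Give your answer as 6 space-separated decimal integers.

Answer: 0 3 5 6 9 10

Derivation:
Byte[0]=E2: 3-byte lead, need 2 cont bytes. acc=0x2
Byte[1]=8D: continuation. acc=(acc<<6)|0x0D=0x8D
Byte[2]=B8: continuation. acc=(acc<<6)|0x38=0x2378
Completed: cp=U+2378 (starts at byte 0)
Byte[3]=CE: 2-byte lead, need 1 cont bytes. acc=0xE
Byte[4]=B4: continuation. acc=(acc<<6)|0x34=0x3B4
Completed: cp=U+03B4 (starts at byte 3)
Byte[5]=3B: 1-byte ASCII. cp=U+003B
Byte[6]=E4: 3-byte lead, need 2 cont bytes. acc=0x4
Byte[7]=83: continuation. acc=(acc<<6)|0x03=0x103
Byte[8]=A4: continuation. acc=(acc<<6)|0x24=0x40E4
Completed: cp=U+40E4 (starts at byte 6)
Byte[9]=7A: 1-byte ASCII. cp=U+007A
Byte[10]=E2: 3-byte lead, need 2 cont bytes. acc=0x2
Byte[11]=A2: continuation. acc=(acc<<6)|0x22=0xA2
Byte[12]=BC: continuation. acc=(acc<<6)|0x3C=0x28BC
Completed: cp=U+28BC (starts at byte 10)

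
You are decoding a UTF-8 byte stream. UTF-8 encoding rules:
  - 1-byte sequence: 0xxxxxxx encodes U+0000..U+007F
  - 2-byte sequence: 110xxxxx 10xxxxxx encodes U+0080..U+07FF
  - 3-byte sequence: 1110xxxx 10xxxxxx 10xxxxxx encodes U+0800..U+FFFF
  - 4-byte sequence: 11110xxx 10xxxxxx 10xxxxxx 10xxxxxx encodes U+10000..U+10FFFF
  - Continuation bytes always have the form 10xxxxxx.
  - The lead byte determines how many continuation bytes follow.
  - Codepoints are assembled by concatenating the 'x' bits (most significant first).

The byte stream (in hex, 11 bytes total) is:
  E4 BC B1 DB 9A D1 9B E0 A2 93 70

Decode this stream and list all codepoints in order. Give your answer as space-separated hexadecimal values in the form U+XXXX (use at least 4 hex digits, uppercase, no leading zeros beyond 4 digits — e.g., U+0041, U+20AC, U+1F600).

Answer: U+4F31 U+06DA U+045B U+0893 U+0070

Derivation:
Byte[0]=E4: 3-byte lead, need 2 cont bytes. acc=0x4
Byte[1]=BC: continuation. acc=(acc<<6)|0x3C=0x13C
Byte[2]=B1: continuation. acc=(acc<<6)|0x31=0x4F31
Completed: cp=U+4F31 (starts at byte 0)
Byte[3]=DB: 2-byte lead, need 1 cont bytes. acc=0x1B
Byte[4]=9A: continuation. acc=(acc<<6)|0x1A=0x6DA
Completed: cp=U+06DA (starts at byte 3)
Byte[5]=D1: 2-byte lead, need 1 cont bytes. acc=0x11
Byte[6]=9B: continuation. acc=(acc<<6)|0x1B=0x45B
Completed: cp=U+045B (starts at byte 5)
Byte[7]=E0: 3-byte lead, need 2 cont bytes. acc=0x0
Byte[8]=A2: continuation. acc=(acc<<6)|0x22=0x22
Byte[9]=93: continuation. acc=(acc<<6)|0x13=0x893
Completed: cp=U+0893 (starts at byte 7)
Byte[10]=70: 1-byte ASCII. cp=U+0070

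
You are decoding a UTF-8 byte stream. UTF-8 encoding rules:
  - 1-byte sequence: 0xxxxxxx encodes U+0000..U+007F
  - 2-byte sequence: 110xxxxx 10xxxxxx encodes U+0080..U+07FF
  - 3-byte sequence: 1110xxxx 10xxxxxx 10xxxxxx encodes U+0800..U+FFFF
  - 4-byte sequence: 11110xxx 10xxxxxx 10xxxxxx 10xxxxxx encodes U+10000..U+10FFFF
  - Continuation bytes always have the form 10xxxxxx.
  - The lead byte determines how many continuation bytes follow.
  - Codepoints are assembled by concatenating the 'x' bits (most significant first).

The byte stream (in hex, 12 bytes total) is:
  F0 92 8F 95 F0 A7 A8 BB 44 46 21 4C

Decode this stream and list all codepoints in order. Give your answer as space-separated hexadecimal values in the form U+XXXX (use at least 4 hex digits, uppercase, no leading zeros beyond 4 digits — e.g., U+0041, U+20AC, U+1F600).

Byte[0]=F0: 4-byte lead, need 3 cont bytes. acc=0x0
Byte[1]=92: continuation. acc=(acc<<6)|0x12=0x12
Byte[2]=8F: continuation. acc=(acc<<6)|0x0F=0x48F
Byte[3]=95: continuation. acc=(acc<<6)|0x15=0x123D5
Completed: cp=U+123D5 (starts at byte 0)
Byte[4]=F0: 4-byte lead, need 3 cont bytes. acc=0x0
Byte[5]=A7: continuation. acc=(acc<<6)|0x27=0x27
Byte[6]=A8: continuation. acc=(acc<<6)|0x28=0x9E8
Byte[7]=BB: continuation. acc=(acc<<6)|0x3B=0x27A3B
Completed: cp=U+27A3B (starts at byte 4)
Byte[8]=44: 1-byte ASCII. cp=U+0044
Byte[9]=46: 1-byte ASCII. cp=U+0046
Byte[10]=21: 1-byte ASCII. cp=U+0021
Byte[11]=4C: 1-byte ASCII. cp=U+004C

Answer: U+123D5 U+27A3B U+0044 U+0046 U+0021 U+004C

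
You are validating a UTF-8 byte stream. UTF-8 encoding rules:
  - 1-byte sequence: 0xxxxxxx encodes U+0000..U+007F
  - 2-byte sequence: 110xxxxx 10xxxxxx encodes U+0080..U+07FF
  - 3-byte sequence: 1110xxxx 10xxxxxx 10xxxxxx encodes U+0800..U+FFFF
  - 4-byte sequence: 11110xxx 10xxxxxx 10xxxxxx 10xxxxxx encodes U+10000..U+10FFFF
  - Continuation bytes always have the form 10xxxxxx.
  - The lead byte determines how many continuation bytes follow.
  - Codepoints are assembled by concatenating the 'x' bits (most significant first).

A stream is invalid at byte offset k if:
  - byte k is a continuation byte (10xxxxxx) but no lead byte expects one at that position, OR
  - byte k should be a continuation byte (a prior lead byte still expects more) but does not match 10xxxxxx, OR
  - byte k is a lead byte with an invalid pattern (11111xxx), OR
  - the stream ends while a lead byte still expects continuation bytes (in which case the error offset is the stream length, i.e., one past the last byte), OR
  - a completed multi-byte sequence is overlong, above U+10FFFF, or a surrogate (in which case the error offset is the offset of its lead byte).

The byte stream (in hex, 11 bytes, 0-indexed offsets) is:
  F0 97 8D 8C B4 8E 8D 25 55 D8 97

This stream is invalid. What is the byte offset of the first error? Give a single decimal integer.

Byte[0]=F0: 4-byte lead, need 3 cont bytes. acc=0x0
Byte[1]=97: continuation. acc=(acc<<6)|0x17=0x17
Byte[2]=8D: continuation. acc=(acc<<6)|0x0D=0x5CD
Byte[3]=8C: continuation. acc=(acc<<6)|0x0C=0x1734C
Completed: cp=U+1734C (starts at byte 0)
Byte[4]=B4: INVALID lead byte (not 0xxx/110x/1110/11110)

Answer: 4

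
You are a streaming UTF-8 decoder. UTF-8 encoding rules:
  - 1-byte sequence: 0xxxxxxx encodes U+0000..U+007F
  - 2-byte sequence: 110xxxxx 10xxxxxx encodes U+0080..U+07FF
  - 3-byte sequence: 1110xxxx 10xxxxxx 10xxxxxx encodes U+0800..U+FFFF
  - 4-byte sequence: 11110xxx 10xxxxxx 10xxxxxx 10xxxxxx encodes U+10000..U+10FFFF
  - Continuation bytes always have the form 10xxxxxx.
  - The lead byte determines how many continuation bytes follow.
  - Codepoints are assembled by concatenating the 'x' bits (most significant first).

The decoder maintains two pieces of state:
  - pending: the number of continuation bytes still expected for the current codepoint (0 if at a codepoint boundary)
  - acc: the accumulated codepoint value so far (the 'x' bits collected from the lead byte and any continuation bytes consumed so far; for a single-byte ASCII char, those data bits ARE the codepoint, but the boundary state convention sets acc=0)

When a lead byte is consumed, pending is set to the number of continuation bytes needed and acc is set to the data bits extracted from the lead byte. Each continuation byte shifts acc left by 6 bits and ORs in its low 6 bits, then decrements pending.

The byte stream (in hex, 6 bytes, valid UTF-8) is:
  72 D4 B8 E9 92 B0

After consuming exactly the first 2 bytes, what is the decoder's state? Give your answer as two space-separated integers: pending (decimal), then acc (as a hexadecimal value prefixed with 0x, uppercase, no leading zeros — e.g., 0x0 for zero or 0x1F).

Byte[0]=72: 1-byte. pending=0, acc=0x0
Byte[1]=D4: 2-byte lead. pending=1, acc=0x14

Answer: 1 0x14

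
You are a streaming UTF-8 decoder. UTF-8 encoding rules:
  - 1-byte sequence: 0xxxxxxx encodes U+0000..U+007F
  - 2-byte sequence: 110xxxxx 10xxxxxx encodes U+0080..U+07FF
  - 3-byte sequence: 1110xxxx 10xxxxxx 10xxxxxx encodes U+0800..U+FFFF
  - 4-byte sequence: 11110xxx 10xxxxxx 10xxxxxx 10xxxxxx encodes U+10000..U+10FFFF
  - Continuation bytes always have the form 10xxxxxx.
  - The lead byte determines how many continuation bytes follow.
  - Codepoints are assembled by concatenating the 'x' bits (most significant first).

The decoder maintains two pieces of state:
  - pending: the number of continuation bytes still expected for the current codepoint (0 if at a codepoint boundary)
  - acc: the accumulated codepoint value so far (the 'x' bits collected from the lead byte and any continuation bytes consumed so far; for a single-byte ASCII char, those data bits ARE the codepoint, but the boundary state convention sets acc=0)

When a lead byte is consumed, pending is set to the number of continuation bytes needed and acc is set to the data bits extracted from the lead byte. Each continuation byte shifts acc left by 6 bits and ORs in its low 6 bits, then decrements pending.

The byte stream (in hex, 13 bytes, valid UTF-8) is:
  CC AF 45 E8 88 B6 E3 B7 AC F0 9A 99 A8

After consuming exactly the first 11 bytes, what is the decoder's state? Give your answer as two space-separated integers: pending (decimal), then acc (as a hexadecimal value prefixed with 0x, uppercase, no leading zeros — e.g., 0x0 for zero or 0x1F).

Byte[0]=CC: 2-byte lead. pending=1, acc=0xC
Byte[1]=AF: continuation. acc=(acc<<6)|0x2F=0x32F, pending=0
Byte[2]=45: 1-byte. pending=0, acc=0x0
Byte[3]=E8: 3-byte lead. pending=2, acc=0x8
Byte[4]=88: continuation. acc=(acc<<6)|0x08=0x208, pending=1
Byte[5]=B6: continuation. acc=(acc<<6)|0x36=0x8236, pending=0
Byte[6]=E3: 3-byte lead. pending=2, acc=0x3
Byte[7]=B7: continuation. acc=(acc<<6)|0x37=0xF7, pending=1
Byte[8]=AC: continuation. acc=(acc<<6)|0x2C=0x3DEC, pending=0
Byte[9]=F0: 4-byte lead. pending=3, acc=0x0
Byte[10]=9A: continuation. acc=(acc<<6)|0x1A=0x1A, pending=2

Answer: 2 0x1A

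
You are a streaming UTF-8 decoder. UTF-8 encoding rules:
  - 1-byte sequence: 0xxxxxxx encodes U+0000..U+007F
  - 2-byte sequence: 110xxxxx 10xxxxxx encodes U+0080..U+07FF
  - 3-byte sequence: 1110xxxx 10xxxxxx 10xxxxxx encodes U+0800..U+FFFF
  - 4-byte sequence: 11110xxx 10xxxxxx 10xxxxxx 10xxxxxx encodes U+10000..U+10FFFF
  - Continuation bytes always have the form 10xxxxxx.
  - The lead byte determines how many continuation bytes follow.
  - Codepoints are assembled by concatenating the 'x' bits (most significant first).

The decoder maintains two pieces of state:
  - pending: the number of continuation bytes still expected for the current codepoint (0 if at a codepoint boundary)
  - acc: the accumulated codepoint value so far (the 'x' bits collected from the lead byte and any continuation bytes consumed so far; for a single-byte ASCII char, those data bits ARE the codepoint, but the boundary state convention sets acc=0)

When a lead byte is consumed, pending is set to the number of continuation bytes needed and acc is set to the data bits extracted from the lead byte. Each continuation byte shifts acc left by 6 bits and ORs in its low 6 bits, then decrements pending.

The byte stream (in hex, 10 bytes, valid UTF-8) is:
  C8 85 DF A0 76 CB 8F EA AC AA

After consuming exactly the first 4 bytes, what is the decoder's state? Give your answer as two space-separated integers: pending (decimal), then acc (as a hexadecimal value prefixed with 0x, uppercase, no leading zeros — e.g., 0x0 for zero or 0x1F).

Byte[0]=C8: 2-byte lead. pending=1, acc=0x8
Byte[1]=85: continuation. acc=(acc<<6)|0x05=0x205, pending=0
Byte[2]=DF: 2-byte lead. pending=1, acc=0x1F
Byte[3]=A0: continuation. acc=(acc<<6)|0x20=0x7E0, pending=0

Answer: 0 0x7E0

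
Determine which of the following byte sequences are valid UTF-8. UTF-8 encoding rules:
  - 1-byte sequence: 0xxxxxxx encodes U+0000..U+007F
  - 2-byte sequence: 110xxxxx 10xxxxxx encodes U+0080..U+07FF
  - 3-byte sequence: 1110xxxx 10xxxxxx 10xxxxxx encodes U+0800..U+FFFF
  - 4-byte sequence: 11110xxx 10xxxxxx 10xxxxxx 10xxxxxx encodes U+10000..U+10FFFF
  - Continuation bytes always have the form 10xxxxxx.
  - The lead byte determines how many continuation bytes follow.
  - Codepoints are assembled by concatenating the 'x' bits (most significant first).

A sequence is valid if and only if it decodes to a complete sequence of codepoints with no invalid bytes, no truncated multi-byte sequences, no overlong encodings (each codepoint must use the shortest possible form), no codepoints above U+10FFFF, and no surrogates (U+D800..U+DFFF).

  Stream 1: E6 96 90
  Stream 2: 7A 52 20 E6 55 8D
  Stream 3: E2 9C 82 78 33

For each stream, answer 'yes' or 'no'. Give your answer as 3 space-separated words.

Answer: yes no yes

Derivation:
Stream 1: decodes cleanly. VALID
Stream 2: error at byte offset 4. INVALID
Stream 3: decodes cleanly. VALID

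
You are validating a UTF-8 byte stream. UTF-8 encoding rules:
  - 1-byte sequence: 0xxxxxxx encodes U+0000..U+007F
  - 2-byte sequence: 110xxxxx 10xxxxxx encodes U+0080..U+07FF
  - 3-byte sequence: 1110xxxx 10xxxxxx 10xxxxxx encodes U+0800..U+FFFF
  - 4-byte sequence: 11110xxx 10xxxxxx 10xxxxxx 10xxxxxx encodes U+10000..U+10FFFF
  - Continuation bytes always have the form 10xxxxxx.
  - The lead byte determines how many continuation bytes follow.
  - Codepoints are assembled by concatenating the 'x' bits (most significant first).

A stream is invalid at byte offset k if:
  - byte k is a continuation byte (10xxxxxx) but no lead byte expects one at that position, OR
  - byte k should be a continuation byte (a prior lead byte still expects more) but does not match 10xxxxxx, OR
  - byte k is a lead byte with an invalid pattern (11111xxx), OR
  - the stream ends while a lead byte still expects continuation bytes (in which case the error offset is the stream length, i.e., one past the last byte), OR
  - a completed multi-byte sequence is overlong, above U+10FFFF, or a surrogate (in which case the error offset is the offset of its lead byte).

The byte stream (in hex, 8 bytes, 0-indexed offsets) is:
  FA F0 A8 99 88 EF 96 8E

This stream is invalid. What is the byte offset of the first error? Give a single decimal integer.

Answer: 0

Derivation:
Byte[0]=FA: INVALID lead byte (not 0xxx/110x/1110/11110)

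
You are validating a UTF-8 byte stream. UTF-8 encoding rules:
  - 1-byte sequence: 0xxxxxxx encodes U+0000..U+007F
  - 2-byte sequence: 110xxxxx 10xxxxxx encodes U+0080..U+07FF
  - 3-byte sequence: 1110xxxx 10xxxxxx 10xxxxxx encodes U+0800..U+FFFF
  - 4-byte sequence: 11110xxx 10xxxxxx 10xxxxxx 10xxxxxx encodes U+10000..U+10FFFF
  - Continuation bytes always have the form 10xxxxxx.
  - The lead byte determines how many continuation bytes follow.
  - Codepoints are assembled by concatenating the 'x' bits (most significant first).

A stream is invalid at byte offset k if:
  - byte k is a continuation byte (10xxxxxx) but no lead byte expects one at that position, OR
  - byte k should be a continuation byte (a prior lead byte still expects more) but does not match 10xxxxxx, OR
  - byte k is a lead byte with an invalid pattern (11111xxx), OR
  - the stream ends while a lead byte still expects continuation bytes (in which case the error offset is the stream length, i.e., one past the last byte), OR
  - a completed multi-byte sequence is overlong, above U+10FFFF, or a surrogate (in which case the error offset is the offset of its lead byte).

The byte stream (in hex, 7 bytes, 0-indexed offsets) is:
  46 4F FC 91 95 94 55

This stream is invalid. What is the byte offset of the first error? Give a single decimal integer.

Answer: 2

Derivation:
Byte[0]=46: 1-byte ASCII. cp=U+0046
Byte[1]=4F: 1-byte ASCII. cp=U+004F
Byte[2]=FC: INVALID lead byte (not 0xxx/110x/1110/11110)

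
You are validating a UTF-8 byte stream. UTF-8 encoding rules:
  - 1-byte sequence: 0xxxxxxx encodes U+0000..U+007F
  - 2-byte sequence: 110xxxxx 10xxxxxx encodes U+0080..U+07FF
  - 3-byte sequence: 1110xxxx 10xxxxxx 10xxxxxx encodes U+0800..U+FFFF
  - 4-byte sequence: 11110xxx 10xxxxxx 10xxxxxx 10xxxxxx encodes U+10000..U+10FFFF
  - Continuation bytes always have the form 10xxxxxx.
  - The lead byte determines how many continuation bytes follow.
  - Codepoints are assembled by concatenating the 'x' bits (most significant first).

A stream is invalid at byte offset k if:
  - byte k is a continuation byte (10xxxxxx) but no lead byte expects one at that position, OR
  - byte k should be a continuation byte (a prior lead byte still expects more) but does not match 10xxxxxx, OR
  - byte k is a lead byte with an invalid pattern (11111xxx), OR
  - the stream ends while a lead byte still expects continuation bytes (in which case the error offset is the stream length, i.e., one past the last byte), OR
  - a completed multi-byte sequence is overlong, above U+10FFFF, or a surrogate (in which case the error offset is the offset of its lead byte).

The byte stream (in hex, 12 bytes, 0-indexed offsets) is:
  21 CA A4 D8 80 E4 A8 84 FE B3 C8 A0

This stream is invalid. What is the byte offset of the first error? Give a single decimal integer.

Answer: 8

Derivation:
Byte[0]=21: 1-byte ASCII. cp=U+0021
Byte[1]=CA: 2-byte lead, need 1 cont bytes. acc=0xA
Byte[2]=A4: continuation. acc=(acc<<6)|0x24=0x2A4
Completed: cp=U+02A4 (starts at byte 1)
Byte[3]=D8: 2-byte lead, need 1 cont bytes. acc=0x18
Byte[4]=80: continuation. acc=(acc<<6)|0x00=0x600
Completed: cp=U+0600 (starts at byte 3)
Byte[5]=E4: 3-byte lead, need 2 cont bytes. acc=0x4
Byte[6]=A8: continuation. acc=(acc<<6)|0x28=0x128
Byte[7]=84: continuation. acc=(acc<<6)|0x04=0x4A04
Completed: cp=U+4A04 (starts at byte 5)
Byte[8]=FE: INVALID lead byte (not 0xxx/110x/1110/11110)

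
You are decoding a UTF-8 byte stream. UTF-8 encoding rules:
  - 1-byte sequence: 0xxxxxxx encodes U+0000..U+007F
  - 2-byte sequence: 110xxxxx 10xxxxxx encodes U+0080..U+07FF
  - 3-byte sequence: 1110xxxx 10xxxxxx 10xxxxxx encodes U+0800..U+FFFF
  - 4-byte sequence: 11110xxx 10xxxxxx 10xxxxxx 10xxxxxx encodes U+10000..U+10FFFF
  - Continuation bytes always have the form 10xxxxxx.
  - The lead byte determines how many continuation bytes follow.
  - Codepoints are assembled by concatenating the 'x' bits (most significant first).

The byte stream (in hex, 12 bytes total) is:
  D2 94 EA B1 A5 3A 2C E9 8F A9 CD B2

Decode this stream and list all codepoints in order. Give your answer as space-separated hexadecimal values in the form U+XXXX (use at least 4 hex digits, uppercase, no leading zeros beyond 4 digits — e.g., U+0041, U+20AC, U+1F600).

Byte[0]=D2: 2-byte lead, need 1 cont bytes. acc=0x12
Byte[1]=94: continuation. acc=(acc<<6)|0x14=0x494
Completed: cp=U+0494 (starts at byte 0)
Byte[2]=EA: 3-byte lead, need 2 cont bytes. acc=0xA
Byte[3]=B1: continuation. acc=(acc<<6)|0x31=0x2B1
Byte[4]=A5: continuation. acc=(acc<<6)|0x25=0xAC65
Completed: cp=U+AC65 (starts at byte 2)
Byte[5]=3A: 1-byte ASCII. cp=U+003A
Byte[6]=2C: 1-byte ASCII. cp=U+002C
Byte[7]=E9: 3-byte lead, need 2 cont bytes. acc=0x9
Byte[8]=8F: continuation. acc=(acc<<6)|0x0F=0x24F
Byte[9]=A9: continuation. acc=(acc<<6)|0x29=0x93E9
Completed: cp=U+93E9 (starts at byte 7)
Byte[10]=CD: 2-byte lead, need 1 cont bytes. acc=0xD
Byte[11]=B2: continuation. acc=(acc<<6)|0x32=0x372
Completed: cp=U+0372 (starts at byte 10)

Answer: U+0494 U+AC65 U+003A U+002C U+93E9 U+0372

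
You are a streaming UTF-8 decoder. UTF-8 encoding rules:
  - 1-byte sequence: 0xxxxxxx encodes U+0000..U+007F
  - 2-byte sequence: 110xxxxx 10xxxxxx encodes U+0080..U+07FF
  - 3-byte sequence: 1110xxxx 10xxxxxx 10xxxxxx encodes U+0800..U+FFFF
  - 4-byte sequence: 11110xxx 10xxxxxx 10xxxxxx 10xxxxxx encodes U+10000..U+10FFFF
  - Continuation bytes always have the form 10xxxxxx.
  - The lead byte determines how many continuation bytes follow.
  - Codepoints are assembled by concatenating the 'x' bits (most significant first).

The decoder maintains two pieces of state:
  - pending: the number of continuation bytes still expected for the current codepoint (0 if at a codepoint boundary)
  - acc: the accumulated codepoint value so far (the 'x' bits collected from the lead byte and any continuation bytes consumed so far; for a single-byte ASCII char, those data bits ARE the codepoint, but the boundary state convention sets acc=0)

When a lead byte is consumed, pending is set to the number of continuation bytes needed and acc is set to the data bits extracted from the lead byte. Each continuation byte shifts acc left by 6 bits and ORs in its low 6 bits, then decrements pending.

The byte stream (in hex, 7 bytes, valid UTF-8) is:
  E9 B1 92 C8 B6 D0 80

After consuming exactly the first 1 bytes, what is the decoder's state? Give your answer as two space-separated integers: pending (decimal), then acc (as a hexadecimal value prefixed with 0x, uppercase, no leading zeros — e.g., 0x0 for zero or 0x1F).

Byte[0]=E9: 3-byte lead. pending=2, acc=0x9

Answer: 2 0x9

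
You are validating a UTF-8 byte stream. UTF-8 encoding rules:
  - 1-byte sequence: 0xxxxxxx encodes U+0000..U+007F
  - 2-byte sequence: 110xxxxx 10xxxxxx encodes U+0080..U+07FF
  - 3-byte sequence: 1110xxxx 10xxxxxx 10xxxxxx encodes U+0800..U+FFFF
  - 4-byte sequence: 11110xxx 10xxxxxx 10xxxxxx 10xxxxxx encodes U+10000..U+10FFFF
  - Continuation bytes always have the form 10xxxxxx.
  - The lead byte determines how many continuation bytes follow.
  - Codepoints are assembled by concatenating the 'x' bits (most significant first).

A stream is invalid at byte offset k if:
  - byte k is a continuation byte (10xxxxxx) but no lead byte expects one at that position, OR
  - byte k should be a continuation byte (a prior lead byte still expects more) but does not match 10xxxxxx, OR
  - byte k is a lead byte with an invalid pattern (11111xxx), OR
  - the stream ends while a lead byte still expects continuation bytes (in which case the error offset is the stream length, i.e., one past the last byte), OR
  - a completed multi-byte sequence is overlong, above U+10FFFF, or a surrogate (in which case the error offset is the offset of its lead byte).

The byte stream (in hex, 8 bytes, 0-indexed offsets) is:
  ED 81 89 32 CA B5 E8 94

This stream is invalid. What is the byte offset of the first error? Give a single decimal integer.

Answer: 8

Derivation:
Byte[0]=ED: 3-byte lead, need 2 cont bytes. acc=0xD
Byte[1]=81: continuation. acc=(acc<<6)|0x01=0x341
Byte[2]=89: continuation. acc=(acc<<6)|0x09=0xD049
Completed: cp=U+D049 (starts at byte 0)
Byte[3]=32: 1-byte ASCII. cp=U+0032
Byte[4]=CA: 2-byte lead, need 1 cont bytes. acc=0xA
Byte[5]=B5: continuation. acc=(acc<<6)|0x35=0x2B5
Completed: cp=U+02B5 (starts at byte 4)
Byte[6]=E8: 3-byte lead, need 2 cont bytes. acc=0x8
Byte[7]=94: continuation. acc=(acc<<6)|0x14=0x214
Byte[8]: stream ended, expected continuation. INVALID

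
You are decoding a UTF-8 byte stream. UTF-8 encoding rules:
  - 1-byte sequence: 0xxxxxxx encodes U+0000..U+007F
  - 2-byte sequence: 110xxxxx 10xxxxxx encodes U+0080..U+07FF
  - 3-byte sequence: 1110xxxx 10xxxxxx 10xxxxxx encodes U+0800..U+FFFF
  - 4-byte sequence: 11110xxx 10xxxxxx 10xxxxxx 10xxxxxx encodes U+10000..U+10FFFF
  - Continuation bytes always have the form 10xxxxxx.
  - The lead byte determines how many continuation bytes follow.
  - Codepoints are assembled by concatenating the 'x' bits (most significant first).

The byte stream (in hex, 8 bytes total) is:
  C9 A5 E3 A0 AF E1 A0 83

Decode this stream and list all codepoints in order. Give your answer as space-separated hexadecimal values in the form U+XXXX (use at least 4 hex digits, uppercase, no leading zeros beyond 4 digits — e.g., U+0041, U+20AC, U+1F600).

Answer: U+0265 U+382F U+1803

Derivation:
Byte[0]=C9: 2-byte lead, need 1 cont bytes. acc=0x9
Byte[1]=A5: continuation. acc=(acc<<6)|0x25=0x265
Completed: cp=U+0265 (starts at byte 0)
Byte[2]=E3: 3-byte lead, need 2 cont bytes. acc=0x3
Byte[3]=A0: continuation. acc=(acc<<6)|0x20=0xE0
Byte[4]=AF: continuation. acc=(acc<<6)|0x2F=0x382F
Completed: cp=U+382F (starts at byte 2)
Byte[5]=E1: 3-byte lead, need 2 cont bytes. acc=0x1
Byte[6]=A0: continuation. acc=(acc<<6)|0x20=0x60
Byte[7]=83: continuation. acc=(acc<<6)|0x03=0x1803
Completed: cp=U+1803 (starts at byte 5)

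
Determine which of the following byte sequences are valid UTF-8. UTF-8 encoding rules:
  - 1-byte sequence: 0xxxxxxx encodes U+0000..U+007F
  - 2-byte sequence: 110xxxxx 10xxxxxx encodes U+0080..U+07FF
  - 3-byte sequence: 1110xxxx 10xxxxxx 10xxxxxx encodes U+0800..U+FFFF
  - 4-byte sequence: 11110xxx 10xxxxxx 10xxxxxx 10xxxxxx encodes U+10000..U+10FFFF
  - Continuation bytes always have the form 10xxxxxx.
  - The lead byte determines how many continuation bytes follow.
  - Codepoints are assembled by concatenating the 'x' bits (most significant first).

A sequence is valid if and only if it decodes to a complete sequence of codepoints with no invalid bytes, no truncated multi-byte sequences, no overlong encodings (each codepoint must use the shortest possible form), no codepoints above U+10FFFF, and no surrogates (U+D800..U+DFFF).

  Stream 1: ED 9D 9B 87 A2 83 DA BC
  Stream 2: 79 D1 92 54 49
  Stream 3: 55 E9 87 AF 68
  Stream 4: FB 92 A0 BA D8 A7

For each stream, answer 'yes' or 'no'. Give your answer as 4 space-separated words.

Answer: no yes yes no

Derivation:
Stream 1: error at byte offset 3. INVALID
Stream 2: decodes cleanly. VALID
Stream 3: decodes cleanly. VALID
Stream 4: error at byte offset 0. INVALID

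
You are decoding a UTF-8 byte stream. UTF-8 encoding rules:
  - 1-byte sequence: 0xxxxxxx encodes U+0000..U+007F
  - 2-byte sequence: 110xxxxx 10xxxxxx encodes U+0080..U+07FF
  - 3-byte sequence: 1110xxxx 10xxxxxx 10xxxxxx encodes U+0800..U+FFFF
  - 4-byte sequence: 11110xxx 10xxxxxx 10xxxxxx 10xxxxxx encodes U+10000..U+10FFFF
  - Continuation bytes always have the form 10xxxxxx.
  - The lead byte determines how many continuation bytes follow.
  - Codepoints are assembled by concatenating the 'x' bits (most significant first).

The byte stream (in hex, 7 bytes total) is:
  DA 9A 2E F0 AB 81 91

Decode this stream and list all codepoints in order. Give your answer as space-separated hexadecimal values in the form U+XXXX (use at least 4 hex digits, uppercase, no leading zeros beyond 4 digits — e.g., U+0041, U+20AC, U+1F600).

Answer: U+069A U+002E U+2B051

Derivation:
Byte[0]=DA: 2-byte lead, need 1 cont bytes. acc=0x1A
Byte[1]=9A: continuation. acc=(acc<<6)|0x1A=0x69A
Completed: cp=U+069A (starts at byte 0)
Byte[2]=2E: 1-byte ASCII. cp=U+002E
Byte[3]=F0: 4-byte lead, need 3 cont bytes. acc=0x0
Byte[4]=AB: continuation. acc=(acc<<6)|0x2B=0x2B
Byte[5]=81: continuation. acc=(acc<<6)|0x01=0xAC1
Byte[6]=91: continuation. acc=(acc<<6)|0x11=0x2B051
Completed: cp=U+2B051 (starts at byte 3)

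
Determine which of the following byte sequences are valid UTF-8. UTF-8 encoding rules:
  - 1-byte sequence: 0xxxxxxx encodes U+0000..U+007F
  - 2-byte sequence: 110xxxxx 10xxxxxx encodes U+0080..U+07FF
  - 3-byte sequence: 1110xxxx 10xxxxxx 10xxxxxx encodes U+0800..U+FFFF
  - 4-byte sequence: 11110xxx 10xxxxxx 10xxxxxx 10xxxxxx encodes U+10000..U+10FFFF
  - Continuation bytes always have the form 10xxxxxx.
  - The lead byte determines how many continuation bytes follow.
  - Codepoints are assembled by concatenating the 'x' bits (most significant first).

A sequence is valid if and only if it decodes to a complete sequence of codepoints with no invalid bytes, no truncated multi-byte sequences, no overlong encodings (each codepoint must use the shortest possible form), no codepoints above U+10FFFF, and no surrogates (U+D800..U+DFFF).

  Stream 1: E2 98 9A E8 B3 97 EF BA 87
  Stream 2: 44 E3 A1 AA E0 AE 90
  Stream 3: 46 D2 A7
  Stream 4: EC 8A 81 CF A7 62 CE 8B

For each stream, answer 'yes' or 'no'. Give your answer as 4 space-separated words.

Stream 1: decodes cleanly. VALID
Stream 2: decodes cleanly. VALID
Stream 3: decodes cleanly. VALID
Stream 4: decodes cleanly. VALID

Answer: yes yes yes yes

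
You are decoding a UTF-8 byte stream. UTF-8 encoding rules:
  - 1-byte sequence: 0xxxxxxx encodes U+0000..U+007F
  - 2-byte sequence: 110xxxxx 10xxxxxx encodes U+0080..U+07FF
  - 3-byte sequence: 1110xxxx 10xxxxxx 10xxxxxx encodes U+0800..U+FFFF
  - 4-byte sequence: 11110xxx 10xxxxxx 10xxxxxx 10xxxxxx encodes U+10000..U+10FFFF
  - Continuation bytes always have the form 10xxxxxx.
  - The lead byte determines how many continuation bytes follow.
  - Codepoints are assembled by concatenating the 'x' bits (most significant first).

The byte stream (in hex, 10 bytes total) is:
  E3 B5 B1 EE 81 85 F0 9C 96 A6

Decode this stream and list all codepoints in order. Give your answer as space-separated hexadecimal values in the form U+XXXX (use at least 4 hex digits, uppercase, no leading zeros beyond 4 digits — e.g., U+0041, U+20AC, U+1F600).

Answer: U+3D71 U+E045 U+1C5A6

Derivation:
Byte[0]=E3: 3-byte lead, need 2 cont bytes. acc=0x3
Byte[1]=B5: continuation. acc=(acc<<6)|0x35=0xF5
Byte[2]=B1: continuation. acc=(acc<<6)|0x31=0x3D71
Completed: cp=U+3D71 (starts at byte 0)
Byte[3]=EE: 3-byte lead, need 2 cont bytes. acc=0xE
Byte[4]=81: continuation. acc=(acc<<6)|0x01=0x381
Byte[5]=85: continuation. acc=(acc<<6)|0x05=0xE045
Completed: cp=U+E045 (starts at byte 3)
Byte[6]=F0: 4-byte lead, need 3 cont bytes. acc=0x0
Byte[7]=9C: continuation. acc=(acc<<6)|0x1C=0x1C
Byte[8]=96: continuation. acc=(acc<<6)|0x16=0x716
Byte[9]=A6: continuation. acc=(acc<<6)|0x26=0x1C5A6
Completed: cp=U+1C5A6 (starts at byte 6)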